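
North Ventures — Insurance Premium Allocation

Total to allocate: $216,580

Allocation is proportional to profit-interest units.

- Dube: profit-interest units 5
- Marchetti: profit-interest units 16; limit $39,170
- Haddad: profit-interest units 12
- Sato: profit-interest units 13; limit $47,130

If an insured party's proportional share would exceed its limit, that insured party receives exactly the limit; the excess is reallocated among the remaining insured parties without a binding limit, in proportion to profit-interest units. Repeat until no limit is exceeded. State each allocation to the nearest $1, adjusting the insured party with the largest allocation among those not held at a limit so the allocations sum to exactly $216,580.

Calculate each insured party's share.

Combined profit-interest units = 46.
Proportional shares (ignoring caps): Dube 23,541.30; Marchetti 75,332.17; Haddad 56,499.13; Sato 61,207.39.
Capped: Marchetti ($39,170), Sato ($47,130); remaining pool $130,280 reallocated over remaining profit-interest units 17.
Redistributed shares: Dube 38,317.65 → $38,318; Haddad 91,962.35 → $91,962.

Dube: $38,318; Marchetti: $39,170; Haddad: $91,962; Sato: $47,130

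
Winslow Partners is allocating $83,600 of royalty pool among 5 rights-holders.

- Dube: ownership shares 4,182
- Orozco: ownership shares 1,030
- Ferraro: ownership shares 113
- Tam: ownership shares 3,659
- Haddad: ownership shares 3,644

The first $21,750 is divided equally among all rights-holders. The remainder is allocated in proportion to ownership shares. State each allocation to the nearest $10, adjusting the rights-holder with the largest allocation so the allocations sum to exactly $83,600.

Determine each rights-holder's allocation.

Dube: $24,840 | Orozco: $9,390 | Ferraro: $4,900 | Tam: $22,270 | Haddad: $22,200

First tranche $21,750 split equally: $4,350 each.
Remainder $61,850 by ownership shares (total 12,628): Dube 20,482.79 → $20,480; Orozco 5,044.78 → $5,040; Ferraro 553.46 → $550; Tam 17,921.22 → $17,920; Haddad 17,847.75 → $17,850.
Rounding difference +$10 on remainder applied to Dube.
Totals: Dube $4,350 + $20,490 = $24,840; Orozco $4,350 + $5,040 = $9,390; Ferraro $4,350 + $550 = $4,900; Tam $4,350 + $17,920 = $22,270; Haddad $4,350 + $17,850 = $22,200.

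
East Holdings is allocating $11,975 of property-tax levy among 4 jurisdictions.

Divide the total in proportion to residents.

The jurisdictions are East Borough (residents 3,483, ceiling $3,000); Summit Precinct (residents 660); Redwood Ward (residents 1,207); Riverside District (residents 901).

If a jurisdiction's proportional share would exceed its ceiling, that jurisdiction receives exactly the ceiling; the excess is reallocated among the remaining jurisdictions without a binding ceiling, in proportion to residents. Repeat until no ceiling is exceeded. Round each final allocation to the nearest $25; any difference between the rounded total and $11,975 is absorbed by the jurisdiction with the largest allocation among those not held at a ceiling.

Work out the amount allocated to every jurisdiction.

Sum of residents: 6,251.
Proportional shares (ignoring caps): East Borough 6,672.36; Summit Precinct 1,264.36; Redwood Ward 2,312.24; Riverside District 1,726.04.
Cap binds for East Borough ($3,000); residual $8,975 reallocated over remaining residents 2,768.
Redistributed shares: Summit Precinct 2,139.99 → $2,150; Redwood Ward 3,913.59 → $3,925; Riverside District 2,921.41 → $2,925.
Rounding difference −$25 applied to Redwood Ward → $3,900.

East Borough: $3,000 | Summit Precinct: $2,150 | Redwood Ward: $3,900 | Riverside District: $2,925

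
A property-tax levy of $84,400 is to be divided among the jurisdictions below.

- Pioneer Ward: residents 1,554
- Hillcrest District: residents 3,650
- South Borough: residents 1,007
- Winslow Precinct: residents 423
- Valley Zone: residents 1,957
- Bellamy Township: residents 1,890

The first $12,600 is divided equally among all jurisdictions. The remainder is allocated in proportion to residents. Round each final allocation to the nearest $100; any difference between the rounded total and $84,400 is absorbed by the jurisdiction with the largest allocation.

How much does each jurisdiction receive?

$12,600 shared equally gives $2,100 per jurisdiction.
Remainder $71,800 by residents (total 10,481): Pioneer Ward 10,645.66 → $10,600; Hillcrest District 25,004.29 → $25,000; South Borough 6,898.44 → $6,900; Winslow Precinct 2,897.76 → $2,900; Valley Zone 13,406.41 → $13,400; Bellamy Township 12,947.43 → $12,900.
Rounding difference +$100 on remainder applied to Hillcrest District.
Totals: Pioneer Ward $2,100 + $10,600 = $12,700; Hillcrest District $2,100 + $25,100 = $27,200; South Borough $2,100 + $6,900 = $9,000; Winslow Precinct $2,100 + $2,900 = $5,000; Valley Zone $2,100 + $13,400 = $15,500; Bellamy Township $2,100 + $12,900 = $15,000.

Pioneer Ward: $12,700 | Hillcrest District: $27,200 | South Borough: $9,000 | Winslow Precinct: $5,000 | Valley Zone: $15,500 | Bellamy Township: $15,000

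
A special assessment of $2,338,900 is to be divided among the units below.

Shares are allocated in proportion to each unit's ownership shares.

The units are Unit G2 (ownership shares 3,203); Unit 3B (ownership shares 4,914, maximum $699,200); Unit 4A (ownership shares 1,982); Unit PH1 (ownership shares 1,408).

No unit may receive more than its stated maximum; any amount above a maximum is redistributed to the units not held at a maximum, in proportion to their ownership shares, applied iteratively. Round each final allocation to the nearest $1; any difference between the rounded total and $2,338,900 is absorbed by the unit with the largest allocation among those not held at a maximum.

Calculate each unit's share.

Unit G2: $796,596 · Unit 3B: $699,200 · Unit 4A: $492,930 · Unit PH1: $350,174

Total ownership shares = 11,507.
Pro-rata shares before constraints: Unit G2 651,038.21; Unit 3B 998,814.17; Unit 4A 402,859.11; Unit PH1 286,188.51.
Capped: Unit 3B ($699,200); remaining pool $1,639,700 reallocated over remaining ownership shares 6,593.
Redistributed shares: Unit G2 796,596.25 → $796,596; Unit 4A 492,929.68 → $492,930; Unit PH1 350,174.06 → $350,174.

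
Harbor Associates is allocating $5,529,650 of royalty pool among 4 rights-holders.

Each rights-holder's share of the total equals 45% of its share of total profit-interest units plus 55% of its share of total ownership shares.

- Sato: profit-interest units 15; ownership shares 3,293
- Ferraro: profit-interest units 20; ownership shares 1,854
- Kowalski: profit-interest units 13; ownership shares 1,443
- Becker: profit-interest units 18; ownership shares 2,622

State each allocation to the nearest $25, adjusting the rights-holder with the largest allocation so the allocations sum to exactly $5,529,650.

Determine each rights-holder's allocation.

Totals — profit-interest units 66, ownership shares 9,212.
Composite weights (45% profit-interest units + 55% ownership shares): Sato 0.2989; Ferraro 0.2471; Kowalski 0.1748; Becker 0.2793.
Proportional shares: Sato 1,652,704.08; Ferraro 1,366,134.38; Kowalski 966,529.15; Becker 1,544,282.40.
After rounding ($25): Sato $1,652,700; Ferraro $1,366,125; Kowalski $966,525; Becker $1,544,275. Sum = $5,529,625.
Difference $5,529,650 − $5,529,625 = +$25 applied to largest allocation (Sato): Sato becomes $1,652,725.

Sato: $1,652,725; Ferraro: $1,366,125; Kowalski: $966,525; Becker: $1,544,275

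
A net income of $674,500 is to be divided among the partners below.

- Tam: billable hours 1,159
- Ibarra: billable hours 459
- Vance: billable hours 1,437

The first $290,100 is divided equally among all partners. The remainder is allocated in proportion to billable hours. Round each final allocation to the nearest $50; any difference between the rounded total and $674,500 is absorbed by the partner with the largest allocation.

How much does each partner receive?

Tam: $242,550; Ibarra: $154,450; Vance: $277,500

First tranche $290,100 split equally: $96,700 each.
Remainder $384,400 by billable hours (total 3,055): Tam 145,832.93 → $145,850; Ibarra 57,754.37 → $57,750; Vance 180,812.70 → $180,800.
Totals: Tam $96,700 + $145,850 = $242,550; Ibarra $96,700 + $57,750 = $154,450; Vance $96,700 + $180,800 = $277,500.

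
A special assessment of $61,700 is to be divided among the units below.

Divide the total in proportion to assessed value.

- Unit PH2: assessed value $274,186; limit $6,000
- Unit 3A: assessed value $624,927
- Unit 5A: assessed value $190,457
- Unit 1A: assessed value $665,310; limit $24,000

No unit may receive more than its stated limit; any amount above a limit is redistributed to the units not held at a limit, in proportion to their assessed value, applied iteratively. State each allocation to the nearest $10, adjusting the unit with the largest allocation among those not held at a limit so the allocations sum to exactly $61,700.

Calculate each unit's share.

Unit PH2: $6,000 | Unit 3A: $24,300 | Unit 5A: $7,400 | Unit 1A: $24,000

Total assessed value = 1,754,880.
Pro-rata shares before constraints: Unit PH2 9,640.13; Unit 3A 21,971.87; Unit 5A 6,696.30; Unit 1A 23,391.70.
Capped: Unit PH2 ($6,000); balance $55,700 reallocated over remaining assessed value 1,480,694.
Capped: Unit 1A ($24,000); balance $31,700 reallocated over remaining assessed value 815,384.
Shares after redistribution: Unit 3A 24,295.53 → $24,300; Unit 5A 7,404.47 → $7,400.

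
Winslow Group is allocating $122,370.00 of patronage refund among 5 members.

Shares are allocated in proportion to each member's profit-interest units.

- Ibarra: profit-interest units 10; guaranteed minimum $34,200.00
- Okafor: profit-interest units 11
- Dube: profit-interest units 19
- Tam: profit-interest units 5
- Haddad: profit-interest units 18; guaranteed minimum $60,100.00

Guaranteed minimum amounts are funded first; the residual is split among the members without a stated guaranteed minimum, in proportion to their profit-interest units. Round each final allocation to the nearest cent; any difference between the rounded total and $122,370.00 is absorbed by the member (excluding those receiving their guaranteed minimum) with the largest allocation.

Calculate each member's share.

Minimums first: Ibarra $34,200.00; Haddad $60,100.00. Residual $28,070.00.
Residual split over remaining profit-interest units 35: Okafor 8,822.0000 → $8,822.00; Dube 15,238.0000 → $15,238.00; Tam 4,010.0000 → $4,010.00.

Ibarra: $34,200.00 · Okafor: $8,822.00 · Dube: $15,238.00 · Tam: $4,010.00 · Haddad: $60,100.00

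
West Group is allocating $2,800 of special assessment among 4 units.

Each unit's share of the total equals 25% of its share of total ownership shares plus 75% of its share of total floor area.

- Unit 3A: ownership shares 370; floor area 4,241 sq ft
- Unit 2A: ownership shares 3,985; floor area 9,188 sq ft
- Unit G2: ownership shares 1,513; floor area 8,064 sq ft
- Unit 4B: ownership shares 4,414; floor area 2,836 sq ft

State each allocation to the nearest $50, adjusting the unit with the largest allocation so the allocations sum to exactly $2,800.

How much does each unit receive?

Totals — ownership shares 10,282, floor area 24,329.
Blended shares (25% ownership shares + 75% floor area): Unit 3A 0.1397; Unit 2A 0.3801; Unit G2 0.2854; Unit 4B 0.1948.
Unrounded shares: Unit 3A 391.26; Unit 2A 1,064.38; Unit G2 799.06; Unit 4B 545.30.
At nearest $50: Unit 3A $400; Unit 2A $1,050; Unit G2 $800; Unit 4B $550. Sum = $2,800.
Rounded total matches; no reconciliation needed.

Unit 3A: $400 · Unit 2A: $1,050 · Unit G2: $800 · Unit 4B: $550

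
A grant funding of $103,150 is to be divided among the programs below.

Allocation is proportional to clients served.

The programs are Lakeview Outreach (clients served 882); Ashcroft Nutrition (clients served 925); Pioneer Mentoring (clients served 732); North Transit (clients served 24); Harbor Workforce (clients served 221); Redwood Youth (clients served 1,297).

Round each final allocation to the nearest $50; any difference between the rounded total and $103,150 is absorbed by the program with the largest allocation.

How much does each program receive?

Combined clients served = 4,081.
Proportional shares: Lakeview Outreach 882/4,081 × $103,150 = 22,293.14; Ashcroft Nutrition 925/4,081 × $103,150 = 23,379.99; Pioneer Mentoring 732/4,081 × $103,150 = 18,501.79; North Transit 24/4,081 × $103,150 = 606.62; Harbor Workforce 221/4,081 × $103,150 = 5,585.92; Redwood Youth 1,297/4,081 × $103,150 = 32,782.54.
Rounded to nearest $50: Lakeview Outreach $22,300; Ashcroft Nutrition $23,400; Pioneer Mentoring $18,500; North Transit $600; Harbor Workforce $5,600; Redwood Youth $32,800. Sum = $103,200.
Difference $103,150 − $103,200 = −$50 applied to largest allocation (Redwood Youth): Redwood Youth becomes $32,750.

Lakeview Outreach: $22,300; Ashcroft Nutrition: $23,400; Pioneer Mentoring: $18,500; North Transit: $600; Harbor Workforce: $5,600; Redwood Youth: $32,750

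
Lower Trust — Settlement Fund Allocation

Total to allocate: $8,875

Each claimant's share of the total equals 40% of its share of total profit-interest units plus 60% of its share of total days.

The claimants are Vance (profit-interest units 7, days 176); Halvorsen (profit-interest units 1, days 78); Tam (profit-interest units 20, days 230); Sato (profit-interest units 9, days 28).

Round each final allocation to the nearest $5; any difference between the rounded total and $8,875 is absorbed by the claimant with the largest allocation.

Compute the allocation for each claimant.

Totals — profit-interest units 37, days 512.
Composite weights (40% profit-interest units + 60% days): Vance 0.2819; Halvorsen 0.1022; Tam 0.4857; Sato 0.1301.
Pro-rata amounts: Vance 2,502.09; Halvorsen 907.18; Tam 4,311.01; Sato 1,154.72.
Rounded to nearest $5: Vance $2,500; Halvorsen $905; Tam $4,310; Sato $1,155. Sum = $8,870.
Difference $8,875 − $8,870 = +$5 applied to largest allocation (Tam): Tam becomes $4,315.

Vance: $2,500 | Halvorsen: $905 | Tam: $4,315 | Sato: $1,155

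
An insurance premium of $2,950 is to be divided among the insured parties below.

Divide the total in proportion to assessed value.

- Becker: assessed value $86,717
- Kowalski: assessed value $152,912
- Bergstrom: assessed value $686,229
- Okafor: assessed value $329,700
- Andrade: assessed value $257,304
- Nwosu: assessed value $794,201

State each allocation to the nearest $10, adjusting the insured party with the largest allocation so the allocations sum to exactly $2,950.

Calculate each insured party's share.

Becker: $110; Kowalski: $200; Bergstrom: $880; Okafor: $420; Andrade: $330; Nwosu: $1,010

Assessed value total: 2,307,063.
Proportional shares: Becker 86,717/2,307,063 × $2,950 = 110.88; Kowalski 152,912/2,307,063 × $2,950 = 195.53; Bergstrom 686,229/2,307,063 × $2,950 = 877.47; Okafor 329,700/2,307,063 × $2,950 = 421.58; Andrade 257,304/2,307,063 × $2,950 = 329.01; Nwosu 794,201/2,307,063 × $2,950 = 1,015.53.
At nearest $10: Becker $110; Kowalski $200; Bergstrom $880; Okafor $420; Andrade $330; Nwosu $1,020. Sum = $2,960.
Difference $2,950 − $2,960 = −$10 applied to largest allocation (Nwosu): Nwosu becomes $1,010.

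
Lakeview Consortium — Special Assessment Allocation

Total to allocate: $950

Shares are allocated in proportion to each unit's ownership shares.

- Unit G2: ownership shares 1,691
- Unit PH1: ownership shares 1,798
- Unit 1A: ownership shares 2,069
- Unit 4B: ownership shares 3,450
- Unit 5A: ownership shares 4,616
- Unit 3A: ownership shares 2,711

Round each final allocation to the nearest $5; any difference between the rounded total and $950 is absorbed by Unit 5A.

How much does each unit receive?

Total ownership shares = 16,335.
Raw shares: Unit G2 1,691/16,335 × $950 = 98.34; Unit PH1 1,798/16,335 × $950 = 104.57; Unit 1A 2,069/16,335 × $950 = 120.33; Unit 4B 3,450/16,335 × $950 = 200.64; Unit 5A 4,616/16,335 × $950 = 268.45; Unit 3A 2,711/16,335 × $950 = 157.66.
Rounded to nearest $5: Unit G2 $100; Unit PH1 $105; Unit 1A $120; Unit 4B $200; Unit 5A $270; Unit 3A $160. Sum = $955.
Difference $950 − $955 = −$5 applied to Unit 5A: Unit 5A becomes $265.

Unit G2: $100; Unit PH1: $105; Unit 1A: $120; Unit 4B: $200; Unit 5A: $265; Unit 3A: $160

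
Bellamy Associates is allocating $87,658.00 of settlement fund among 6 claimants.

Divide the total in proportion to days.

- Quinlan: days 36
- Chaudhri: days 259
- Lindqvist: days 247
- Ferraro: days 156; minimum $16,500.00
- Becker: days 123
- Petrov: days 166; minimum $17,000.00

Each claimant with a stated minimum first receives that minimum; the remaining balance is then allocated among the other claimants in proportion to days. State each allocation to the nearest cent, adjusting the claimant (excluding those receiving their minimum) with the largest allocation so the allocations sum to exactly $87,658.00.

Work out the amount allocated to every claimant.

Minimums first: Ferraro $16,500.00; Petrov $17,000.00. Residual $54,158.00.
Residual split over remaining days 665: Quinlan 2,931.8617 → $2,931.86; Chaudhri 21,093.1158 → $21,093.12; Lindqvist 20,115.8286 → $20,115.83; Becker 10,017.1940 → $10,017.19.

Quinlan: $2,931.86 | Chaudhri: $21,093.12 | Lindqvist: $20,115.83 | Ferraro: $16,500.00 | Becker: $10,017.19 | Petrov: $17,000.00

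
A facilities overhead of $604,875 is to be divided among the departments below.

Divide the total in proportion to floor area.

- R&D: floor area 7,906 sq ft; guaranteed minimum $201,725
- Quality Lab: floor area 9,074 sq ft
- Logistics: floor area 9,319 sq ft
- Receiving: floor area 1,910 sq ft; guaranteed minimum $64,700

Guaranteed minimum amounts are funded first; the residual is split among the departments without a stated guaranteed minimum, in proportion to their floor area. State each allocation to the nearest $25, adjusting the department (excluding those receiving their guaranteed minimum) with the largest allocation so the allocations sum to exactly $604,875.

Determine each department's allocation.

R&D: $201,725 · Quality Lab: $166,975 · Logistics: $171,475 · Receiving: $64,700

Guaranteed amounts: R&D $201,725; Receiving $64,700. Balance $338,450.
Balance split over remaining floor area 18,393: Quality Lab 166,970.87 → $166,975; Logistics 171,479.13 → $171,475.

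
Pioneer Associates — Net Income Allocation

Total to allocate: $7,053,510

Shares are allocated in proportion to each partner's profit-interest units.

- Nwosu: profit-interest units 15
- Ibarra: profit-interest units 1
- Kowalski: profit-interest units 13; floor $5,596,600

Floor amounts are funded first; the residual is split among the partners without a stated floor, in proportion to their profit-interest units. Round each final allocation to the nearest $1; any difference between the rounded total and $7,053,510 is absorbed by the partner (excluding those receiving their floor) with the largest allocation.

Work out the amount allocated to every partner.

Fund the minimums — Kowalski $5,596,600. Residual $1,456,910.
Residual split over remaining profit-interest units 16: Nwosu 1,365,853.12 → $1,365,853; Ibarra 91,056.88 → $91,057.

Nwosu: $1,365,853; Ibarra: $91,057; Kowalski: $5,596,600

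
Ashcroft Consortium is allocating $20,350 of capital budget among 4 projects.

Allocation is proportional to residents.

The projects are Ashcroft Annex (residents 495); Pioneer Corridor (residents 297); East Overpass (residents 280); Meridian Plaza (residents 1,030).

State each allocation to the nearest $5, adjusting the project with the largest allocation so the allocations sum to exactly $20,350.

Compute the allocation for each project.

Ashcroft Annex: $4,790; Pioneer Corridor: $2,875; East Overpass: $2,710; Meridian Plaza: $9,975

Total residents = 2,102.
Pro-rata amounts: Ashcroft Annex 495/2,102 × $20,350 = 4,792.22; Pioneer Corridor 297/2,102 × $20,350 = 2,875.33; East Overpass 280/2,102 × $20,350 = 2,710.75; Meridian Plaza 1,030/2,102 × $20,350 = 9,971.69.
At nearest $5: Ashcroft Annex $4,790; Pioneer Corridor $2,875; East Overpass $2,710; Meridian Plaza $9,970. Sum = $20,345.
Difference $20,350 − $20,345 = +$5 applied to largest allocation (Meridian Plaza): Meridian Plaza becomes $9,975.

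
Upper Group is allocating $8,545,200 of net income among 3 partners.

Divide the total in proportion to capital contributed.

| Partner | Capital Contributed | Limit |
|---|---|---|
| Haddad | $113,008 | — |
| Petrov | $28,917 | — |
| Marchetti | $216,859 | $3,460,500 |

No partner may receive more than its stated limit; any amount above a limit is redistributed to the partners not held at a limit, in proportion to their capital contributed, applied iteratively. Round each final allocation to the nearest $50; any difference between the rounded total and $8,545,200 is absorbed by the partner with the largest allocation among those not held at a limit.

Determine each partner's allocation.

Haddad: $4,048,700; Petrov: $1,036,000; Marchetti: $3,460,500

Total capital contributed = 358,784.
Pro-rata shares before constraints: Haddad 2,691,524.60; Petrov 688,719.53; Marchetti 5,164,955.87.
Held at cap: Marchetti ($3,460,500); balance $5,084,700 reallocated over remaining capital contributed 141,925.
Shares after redistribution: Haddad 4,048,700.21 → $4,048,700; Petrov 1,035,999.79 → $1,036,000.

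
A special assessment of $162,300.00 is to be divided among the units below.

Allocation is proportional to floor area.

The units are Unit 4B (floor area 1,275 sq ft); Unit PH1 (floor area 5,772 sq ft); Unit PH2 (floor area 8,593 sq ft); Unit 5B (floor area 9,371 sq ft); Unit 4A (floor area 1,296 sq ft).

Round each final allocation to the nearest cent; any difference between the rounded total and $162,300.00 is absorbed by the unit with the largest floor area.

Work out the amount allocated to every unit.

Unit 4B: $7,866.06 · Unit PH1: $35,610.13 · Unit PH2: $53,014.17 · Unit 5B: $57,814.02 · Unit 4A: $7,995.62

Total floor area = 1,275 + 5,772 + 8,593 + 9,371 + 1,296 = 26,307.
Raw shares: Unit 4B 7,866.0623; Unit PH1 35,610.1266; Unit PH2 53,014.1749; Unit 5B 57,814.0153; Unit 4A 7,995.6209.
After rounding (cent): Unit 4B $7,866.06; Unit PH1 $35,610.13; Unit PH2 $53,014.17; Unit 5B $57,814.02; Unit 4A $7,995.62. Sum = $162,300.00.
Sum already equals the total — no adjustment.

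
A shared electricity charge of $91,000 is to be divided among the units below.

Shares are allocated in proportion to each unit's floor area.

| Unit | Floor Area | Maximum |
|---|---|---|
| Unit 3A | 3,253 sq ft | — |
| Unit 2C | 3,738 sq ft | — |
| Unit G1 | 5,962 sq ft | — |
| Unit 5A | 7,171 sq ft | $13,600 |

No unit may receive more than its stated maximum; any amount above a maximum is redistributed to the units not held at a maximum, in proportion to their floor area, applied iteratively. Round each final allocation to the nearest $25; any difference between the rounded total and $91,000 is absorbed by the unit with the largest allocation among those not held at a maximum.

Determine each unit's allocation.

Unit 3A: $19,450 · Unit 2C: $22,325 · Unit G1: $35,625 · Unit 5A: $13,600

Combined floor area = 20,124.
Pro-rata shares before constraints: Unit 3A 14,709.95; Unit 2C 16,903.10; Unit G1 26,959.95; Unit 5A 32,427.00.
Capped: Unit 5A ($13,600); remaining pool $77,400 reallocated over remaining floor area 12,953.
Shares after redistribution: Unit 3A 19,438.14 → $19,450; Unit 2C 22,336.23 → $22,325; Unit G1 35,625.63 → $35,625.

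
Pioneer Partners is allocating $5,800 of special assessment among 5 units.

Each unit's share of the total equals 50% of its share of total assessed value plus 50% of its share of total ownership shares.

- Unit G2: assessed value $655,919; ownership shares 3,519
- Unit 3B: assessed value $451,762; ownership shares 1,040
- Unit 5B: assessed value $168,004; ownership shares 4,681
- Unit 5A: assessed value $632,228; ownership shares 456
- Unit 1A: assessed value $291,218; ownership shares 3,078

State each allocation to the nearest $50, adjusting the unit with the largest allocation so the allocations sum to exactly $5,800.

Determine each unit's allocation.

Assessed value total 2,199,131; ownership shares total 12,774.
Composite weights (50% assessed value + 50% ownership shares): Unit G2 0.2869; Unit 3B 0.1434; Unit 5B 0.2214; Unit 5A 0.1616; Unit 1A 0.1867.
Raw shares: Unit G2 1,663.86; Unit 3B 831.84; Unit 5B 1,284.24; Unit 5A 937.24; Unit 1A 1,082.81.
Rounded to nearest $50: Unit G2 $1,650; Unit 3B $850; Unit 5B $1,300; Unit 5A $950; Unit 1A $1,100. Sum = $5,850.
Difference $5,800 − $5,850 = −$50 applied to largest allocation (Unit G2): Unit G2 becomes $1,600.

Unit G2: $1,600; Unit 3B: $850; Unit 5B: $1,300; Unit 5A: $950; Unit 1A: $1,100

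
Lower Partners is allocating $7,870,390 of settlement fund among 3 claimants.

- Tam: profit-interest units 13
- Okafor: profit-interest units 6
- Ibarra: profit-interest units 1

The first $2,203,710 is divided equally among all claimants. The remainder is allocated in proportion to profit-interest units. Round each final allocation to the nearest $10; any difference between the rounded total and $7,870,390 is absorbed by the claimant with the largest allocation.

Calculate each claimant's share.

Tam: $4,417,920; Okafor: $2,434,570; Ibarra: $1,017,900

$2,203,710 shared equally gives $734,570 per claimant.
Remainder $5,666,680 by profit-interest units (total 20): Tam 3,683,342.00 → $3,683,340; Okafor 1,700,004.00 → $1,700,000; Ibarra 283,334.00 → $283,330.
Rounding difference +$10 on remainder applied to Tam.
Totals: Tam $734,570 + $3,683,350 = $4,417,920; Okafor $734,570 + $1,700,000 = $2,434,570; Ibarra $734,570 + $283,330 = $1,017,900.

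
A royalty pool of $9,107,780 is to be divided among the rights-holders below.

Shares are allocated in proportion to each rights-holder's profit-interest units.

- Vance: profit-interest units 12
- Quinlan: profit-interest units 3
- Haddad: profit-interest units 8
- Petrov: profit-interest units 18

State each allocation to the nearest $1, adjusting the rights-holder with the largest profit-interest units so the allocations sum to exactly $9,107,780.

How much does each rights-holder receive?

Sum of profit-interest units: 12 + 3 + 8 + 18 = 41.
Proportional shares: Vance 2,665,691.71; Quinlan 666,422.93; Haddad 1,777,127.80; Petrov 3,998,537.56.
At nearest $1: Vance $2,665,692; Quinlan $666,423; Haddad $1,777,128; Petrov $3,998,538. Sum = $9,107,781.
Difference $9,107,780 − $9,107,781 = −$1 applied to largest profit-interest units (Petrov): Petrov becomes $3,998,537.

Vance: $2,665,692 | Quinlan: $666,423 | Haddad: $1,777,128 | Petrov: $3,998,537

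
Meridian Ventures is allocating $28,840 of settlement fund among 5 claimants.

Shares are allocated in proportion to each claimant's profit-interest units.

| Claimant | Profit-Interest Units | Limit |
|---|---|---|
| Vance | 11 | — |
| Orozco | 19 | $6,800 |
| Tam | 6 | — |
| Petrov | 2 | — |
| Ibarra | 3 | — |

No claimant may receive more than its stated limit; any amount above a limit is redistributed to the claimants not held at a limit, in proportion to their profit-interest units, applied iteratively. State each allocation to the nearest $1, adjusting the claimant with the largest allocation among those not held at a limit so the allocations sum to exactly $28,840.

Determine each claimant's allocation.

Profit-interest units total: 41.
Proportional shares (ignoring caps): Vance 7,737.56; Orozco 13,364.88; Tam 4,220.49; Petrov 1,406.83; Ibarra 2,110.24.
Cap binds for Orozco ($6,800); residual $22,040 reallocated over remaining profit-interest units 22.
Redistributed shares: Vance 11,020.00 → $11,020; Tam 6,010.91 → $6,011; Petrov 2,003.64 → $2,004; Ibarra 3,005.45 → $3,005.

Vance: $11,020 | Orozco: $6,800 | Tam: $6,011 | Petrov: $2,004 | Ibarra: $3,005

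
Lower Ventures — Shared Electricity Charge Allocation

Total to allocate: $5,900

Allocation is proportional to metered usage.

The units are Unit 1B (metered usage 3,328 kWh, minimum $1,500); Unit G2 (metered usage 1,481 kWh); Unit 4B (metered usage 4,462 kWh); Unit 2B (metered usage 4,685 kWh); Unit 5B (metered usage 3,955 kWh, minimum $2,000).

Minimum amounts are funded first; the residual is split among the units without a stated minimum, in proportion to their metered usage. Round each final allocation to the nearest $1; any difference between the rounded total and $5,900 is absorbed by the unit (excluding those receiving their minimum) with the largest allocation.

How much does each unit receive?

Guaranteed amounts: Unit 1B $1,500; Unit 5B $2,000. Residual $2,400.
Residual split over remaining metered usage 10,628: Unit G2 334.44 → $334; Unit 4B 1,007.60 → $1,008; Unit 2B 1,057.96 → $1,058.

Unit 1B: $1,500; Unit G2: $334; Unit 4B: $1,008; Unit 2B: $1,058; Unit 5B: $2,000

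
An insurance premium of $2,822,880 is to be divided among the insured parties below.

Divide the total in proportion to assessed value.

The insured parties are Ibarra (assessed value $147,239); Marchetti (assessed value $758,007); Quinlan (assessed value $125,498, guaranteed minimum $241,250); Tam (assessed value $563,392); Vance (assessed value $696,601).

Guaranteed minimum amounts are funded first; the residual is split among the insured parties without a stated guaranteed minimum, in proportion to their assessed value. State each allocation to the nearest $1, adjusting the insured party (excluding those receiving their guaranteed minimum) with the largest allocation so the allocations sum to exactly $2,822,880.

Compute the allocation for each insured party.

Ibarra: $175,554 | Marchetti: $903,778 | Quinlan: $241,250 | Tam: $671,736 | Vance: $830,562

Guaranteed amounts: Quinlan $241,250. Residual $2,581,630.
Residual split over remaining assessed value 2,165,239: Ibarra 175,554.12 → $175,554; Marchetti 903,777.19 → $903,777; Tam 671,736.33 → $671,736; Vance 830,562.37 → $830,562.
Rounding difference +$1 applied to Marchetti → $903,778.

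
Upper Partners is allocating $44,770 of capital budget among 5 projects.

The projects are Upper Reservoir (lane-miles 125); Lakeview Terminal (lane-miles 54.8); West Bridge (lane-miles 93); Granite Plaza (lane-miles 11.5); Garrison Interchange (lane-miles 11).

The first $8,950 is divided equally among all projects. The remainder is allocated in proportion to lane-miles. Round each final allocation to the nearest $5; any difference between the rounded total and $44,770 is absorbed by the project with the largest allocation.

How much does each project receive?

Upper Reservoir: $16,955 | Lakeview Terminal: $8,435 | West Bridge: $13,070 | Granite Plaza: $3,185 | Garrison Interchange: $3,125

First tranche $8,950 split equally: $1,790 each.
Remainder $35,820 by lane-miles (total 295.3): Upper Reservoir 15,162.55 → $15,165; Lakeview Terminal 6,647.26 → $6,645; West Bridge 11,280.93 → $11,280; Granite Plaza 1,394.95 → $1,395; Garrison Interchange 1,334.30 → $1,335.
Totals: Upper Reservoir $1,790 + $15,165 = $16,955; Lakeview Terminal $1,790 + $6,645 = $8,435; West Bridge $1,790 + $11,280 = $13,070; Granite Plaza $1,790 + $1,395 = $3,185; Garrison Interchange $1,790 + $1,335 = $3,125.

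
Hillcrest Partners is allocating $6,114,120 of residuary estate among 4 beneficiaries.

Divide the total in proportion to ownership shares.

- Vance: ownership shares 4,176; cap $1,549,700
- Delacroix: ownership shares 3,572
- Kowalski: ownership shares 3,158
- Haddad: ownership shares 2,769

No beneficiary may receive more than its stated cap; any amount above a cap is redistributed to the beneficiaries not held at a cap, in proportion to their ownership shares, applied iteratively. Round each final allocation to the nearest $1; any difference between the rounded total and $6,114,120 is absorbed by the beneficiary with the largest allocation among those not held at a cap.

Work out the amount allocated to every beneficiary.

Vance: $1,549,700 · Delacroix: $1,716,403 · Kowalski: $1,517,469 · Haddad: $1,330,548

Sum of ownership shares: 13,675.
Unconstrained shares: Vance 1,867,098.00; Delacroix 1,597,048.38; Kowalski 1,411,948.15; Haddad 1,238,025.47.
Held at cap: Vance ($1,549,700); remaining pool $4,564,420 reallocated over remaining ownership shares 9,499.
Redistributed shares: Delacroix 1,716,402.59 → $1,716,403; Kowalski 1,517,469.03 → $1,517,469; Haddad 1,330,548.37 → $1,330,548.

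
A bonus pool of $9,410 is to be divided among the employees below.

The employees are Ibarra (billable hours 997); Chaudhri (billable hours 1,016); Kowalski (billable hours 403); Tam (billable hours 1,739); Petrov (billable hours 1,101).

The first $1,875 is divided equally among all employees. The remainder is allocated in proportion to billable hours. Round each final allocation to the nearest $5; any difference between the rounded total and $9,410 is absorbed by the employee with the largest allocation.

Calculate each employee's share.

Ibarra: $1,805 · Chaudhri: $1,830 · Kowalski: $955 · Tam: $2,865 · Petrov: $1,955

First tranche $1,875 split equally: $375 each.
Remainder $7,535 by billable hours (total 5,256): Ibarra 1,429.30 → $1,430; Chaudhri 1,456.54 → $1,455; Kowalski 577.74 → $580; Tam 2,493.03 → $2,495; Petrov 1,578.39 → $1,580.
Rounding difference −$5 on remainder applied to Tam.
Totals: Ibarra $375 + $1,430 = $1,805; Chaudhri $375 + $1,455 = $1,830; Kowalski $375 + $580 = $955; Tam $375 + $2,490 = $2,865; Petrov $375 + $1,580 = $1,955.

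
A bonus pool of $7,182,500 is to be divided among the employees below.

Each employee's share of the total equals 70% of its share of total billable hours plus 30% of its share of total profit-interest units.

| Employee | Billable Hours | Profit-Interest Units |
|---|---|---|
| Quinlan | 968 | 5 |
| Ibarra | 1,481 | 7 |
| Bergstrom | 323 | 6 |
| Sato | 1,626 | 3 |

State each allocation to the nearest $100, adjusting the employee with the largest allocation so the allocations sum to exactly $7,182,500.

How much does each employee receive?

Quinlan: $1,619,600; Ibarra: $2,411,400; Bergstrom: $984,900; Sato: $2,166,600

Totals — billable hours 4,398, profit-interest units 21.
Composite weights (70% billable hours + 30% profit-interest units): Quinlan 0.2255; Ibarra 0.3357; Bergstrom 0.1371; Sato 0.3017.
Proportional shares: Quinlan 1,619,643.72; Ibarra 2,411,314.52; Bergstrom 984,893.26; Sato 2,166,648.51.
Rounded to nearest $100: Quinlan $1,619,600; Ibarra $2,411,300; Bergstrom $984,900; Sato $2,166,600. Sum = $7,182,400.
Difference $7,182,500 − $7,182,400 = +$100 applied to largest allocation (Ibarra): Ibarra becomes $2,411,400.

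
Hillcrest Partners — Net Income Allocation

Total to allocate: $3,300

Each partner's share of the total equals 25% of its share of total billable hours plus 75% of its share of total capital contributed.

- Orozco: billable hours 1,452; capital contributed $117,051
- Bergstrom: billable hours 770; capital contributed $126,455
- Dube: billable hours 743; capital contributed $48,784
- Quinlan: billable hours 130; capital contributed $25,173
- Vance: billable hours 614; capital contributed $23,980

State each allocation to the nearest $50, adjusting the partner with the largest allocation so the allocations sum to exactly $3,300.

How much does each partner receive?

Totals — billable hours 3,709, capital contributed 341,443.
Combined weights (25% billable hours + 75% capital contributed): Orozco 0.3550; Bergstrom 0.3297; Dube 0.1572; Quinlan 0.0641; Vance 0.0941.
Pro-rata amounts: Orozco 1,171.43; Bergstrom 1,087.90; Dube 518.88; Quinlan 211.39; Vance 310.40.
At nearest $50: Orozco $1,150; Bergstrom $1,100; Dube $500; Quinlan $200; Vance $300. Sum = $3,250.
Difference $3,300 − $3,250 = +$50 applied to largest allocation (Orozco): Orozco becomes $1,200.

Orozco: $1,200 · Bergstrom: $1,100 · Dube: $500 · Quinlan: $200 · Vance: $300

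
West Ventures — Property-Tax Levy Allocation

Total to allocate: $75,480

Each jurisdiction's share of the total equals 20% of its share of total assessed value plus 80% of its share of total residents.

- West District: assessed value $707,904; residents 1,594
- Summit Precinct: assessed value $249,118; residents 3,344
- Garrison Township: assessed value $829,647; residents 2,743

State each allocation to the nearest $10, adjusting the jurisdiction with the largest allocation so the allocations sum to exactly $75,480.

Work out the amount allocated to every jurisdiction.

West District: $18,510; Summit Precinct: $28,390; Garrison Township: $28,580

Assessed value total 1,786,669; residents total 7,681.
Blended shares (20% assessed value + 80% residents): West District 0.2453; Summit Precinct 0.3762; Garrison Township 0.3786.
Proportional shares: West District 18,512.45; Summit Precinct 28,393.64; Garrison Township 28,573.92.
After rounding ($10): West District $18,510; Summit Precinct $28,390; Garrison Township $28,570. Sum = $75,470.
Difference $75,480 − $75,470 = +$10 applied to largest allocation (Garrison Township): Garrison Township becomes $28,580.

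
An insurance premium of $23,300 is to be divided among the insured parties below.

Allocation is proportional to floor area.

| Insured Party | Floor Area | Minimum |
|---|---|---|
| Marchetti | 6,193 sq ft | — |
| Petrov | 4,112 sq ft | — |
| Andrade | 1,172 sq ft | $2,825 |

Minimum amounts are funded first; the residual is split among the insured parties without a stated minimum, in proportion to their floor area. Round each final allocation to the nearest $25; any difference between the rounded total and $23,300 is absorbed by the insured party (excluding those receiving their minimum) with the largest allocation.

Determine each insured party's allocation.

Fund the minimums — Andrade $2,825. Remaining pool $20,475.
Remaining pool split over remaining floor area 10,305: Marchetti 12,304.87 → $12,300; Petrov 8,170.13 → $8,175.

Marchetti: $12,300 | Petrov: $8,175 | Andrade: $2,825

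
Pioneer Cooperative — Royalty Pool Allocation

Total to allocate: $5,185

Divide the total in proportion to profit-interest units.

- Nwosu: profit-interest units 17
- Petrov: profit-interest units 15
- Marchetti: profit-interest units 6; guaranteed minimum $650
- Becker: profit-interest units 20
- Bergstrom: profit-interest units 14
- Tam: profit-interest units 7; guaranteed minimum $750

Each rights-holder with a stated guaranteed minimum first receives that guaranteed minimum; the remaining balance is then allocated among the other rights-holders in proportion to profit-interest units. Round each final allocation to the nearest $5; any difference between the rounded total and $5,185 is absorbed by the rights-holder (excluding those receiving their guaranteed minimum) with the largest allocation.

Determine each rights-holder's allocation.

Nwosu: $975 | Petrov: $860 | Marchetti: $650 | Becker: $1,145 | Bergstrom: $805 | Tam: $750

Guaranteed amounts: Marchetti $650; Tam $750. Balance $3,785.
Balance split over remaining profit-interest units 66: Nwosu 974.92 → $975; Petrov 860.23 → $860; Becker 1,146.97 → $1,145; Bergstrom 802.88 → $805.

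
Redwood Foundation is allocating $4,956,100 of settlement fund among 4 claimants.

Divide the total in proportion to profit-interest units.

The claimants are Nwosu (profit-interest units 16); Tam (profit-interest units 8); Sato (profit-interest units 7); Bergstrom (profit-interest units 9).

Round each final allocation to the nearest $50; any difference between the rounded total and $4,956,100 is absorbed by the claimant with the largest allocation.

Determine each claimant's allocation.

Nwosu: $1,982,500 | Tam: $991,200 | Sato: $867,300 | Bergstrom: $1,115,100

Profit-interest units total: 40.
Pro-rata amounts: Nwosu 16/40 × $4,956,100 = 1,982,440.00; Tam 8/40 × $4,956,100 = 991,220.00; Sato 7/40 × $4,956,100 = 867,317.50; Bergstrom 9/40 × $4,956,100 = 1,115,122.50.
At nearest $50: Nwosu $1,982,450; Tam $991,200; Sato $867,300; Bergstrom $1,115,100. Sum = $4,956,050.
Difference $4,956,100 − $4,956,050 = +$50 applied to largest allocation (Nwosu): Nwosu becomes $1,982,500.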